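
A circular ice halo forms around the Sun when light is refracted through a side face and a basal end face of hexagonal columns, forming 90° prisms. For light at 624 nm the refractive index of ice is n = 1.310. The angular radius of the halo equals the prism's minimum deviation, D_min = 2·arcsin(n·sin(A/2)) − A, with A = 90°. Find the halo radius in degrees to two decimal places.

45.73°

n·sin(A/2) = 1.310 × sin 45° = 1.310 × 0.7071 = 0.9263.
D_min = 2·arcsin(0.9263) − 90° = 2 × 67.867° − 90° = 45.733°.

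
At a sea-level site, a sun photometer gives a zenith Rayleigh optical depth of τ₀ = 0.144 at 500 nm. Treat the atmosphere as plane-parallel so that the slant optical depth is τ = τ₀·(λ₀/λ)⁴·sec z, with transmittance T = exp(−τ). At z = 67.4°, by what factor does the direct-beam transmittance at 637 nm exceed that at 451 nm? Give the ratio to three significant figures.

Airmass: sec 67.4° = 2.6022.
τ(637 nm) = 0.144 × (500/637)⁴ × 2.6022 = 0.144 × 0.3796 × 2.6022 = 0.1422.
τ(451 nm) = 0.144 × (500/451)⁴ × 2.6022 = 0.144 × 1.5107 × 2.6022 = 0.5661.
T(637)/T(451) = exp(τ_B − τ_A) = exp(0.4238) = 1.5278.

1.53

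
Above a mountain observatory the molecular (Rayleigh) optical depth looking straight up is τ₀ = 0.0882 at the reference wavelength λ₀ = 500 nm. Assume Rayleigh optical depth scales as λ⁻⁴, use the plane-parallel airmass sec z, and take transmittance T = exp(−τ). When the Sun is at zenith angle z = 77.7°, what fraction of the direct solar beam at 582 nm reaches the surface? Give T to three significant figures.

sec 77.7° = 4.6942.
τ = 0.0882 × (500/582)⁴ × 4.6942 = 0.0882 × 0.5447 × 4.6942 = 0.2255.
T = exp(−0.2255) = 0.7981.

0.798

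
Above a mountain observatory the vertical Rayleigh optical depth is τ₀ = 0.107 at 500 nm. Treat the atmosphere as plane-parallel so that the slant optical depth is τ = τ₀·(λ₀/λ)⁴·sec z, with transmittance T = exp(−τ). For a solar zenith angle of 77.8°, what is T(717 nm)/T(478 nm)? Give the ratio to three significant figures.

Airmass: sec 77.8° = 4.7321.
τ(717 nm) = 0.107 × (500/717)⁴ × 4.7321 = 0.107 × 0.2365 × 4.7321 = 0.1197.
τ(478 nm) = 0.107 × (500/478)⁴ × 4.7321 = 0.107 × 1.1972 × 4.7321 = 0.6062.
T(717)/T(478) = exp(τ_B − τ_A) = exp(0.4864) = 1.6265.

1.63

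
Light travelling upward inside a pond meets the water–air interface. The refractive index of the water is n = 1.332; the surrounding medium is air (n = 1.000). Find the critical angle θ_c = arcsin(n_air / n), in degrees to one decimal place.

sin θ_c = n_air / n = 1.000 / 1.332 = 0.7508.
θ_c = arcsin(0.7508) = 48.66°.

48.7°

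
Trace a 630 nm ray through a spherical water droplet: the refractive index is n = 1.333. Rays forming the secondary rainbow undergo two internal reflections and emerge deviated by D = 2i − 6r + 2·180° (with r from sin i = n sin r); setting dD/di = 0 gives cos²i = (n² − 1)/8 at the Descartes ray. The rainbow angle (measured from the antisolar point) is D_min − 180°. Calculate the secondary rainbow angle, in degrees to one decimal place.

50.9°

cos²i = (1.77689 − 1)/8 = 0.09711; i = arccos(0.31163) = 71.843°.
sin r = sin 71.843°/1.333 = 0.71283; r = 45.466°.
D_min = 2·71.843° − 6·45.466° + 360° = 230.891°.
Rainbow angle = D_min − 180° = 50.891°.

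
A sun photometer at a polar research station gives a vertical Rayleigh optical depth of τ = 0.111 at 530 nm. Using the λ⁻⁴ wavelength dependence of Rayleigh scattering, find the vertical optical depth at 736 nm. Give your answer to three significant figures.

τ(736 nm) = τ(530 nm) × (530/736)⁴ = 0.111 × (0.7201)⁴ = 0.111 × 0.2689 = 0.0298.

0.0298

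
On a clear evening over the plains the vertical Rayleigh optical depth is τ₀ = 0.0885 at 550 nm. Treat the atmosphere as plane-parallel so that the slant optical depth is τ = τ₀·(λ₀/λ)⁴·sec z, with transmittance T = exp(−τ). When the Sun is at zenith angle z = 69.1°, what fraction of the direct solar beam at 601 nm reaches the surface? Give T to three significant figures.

sec 69.1° = 2.8032.
τ = 0.0885 × (550/601)⁴ × 2.8032 = 0.0885 × 0.7014 × 2.8032 = 0.1740.
T = exp(−0.1740) = 0.8403.

0.840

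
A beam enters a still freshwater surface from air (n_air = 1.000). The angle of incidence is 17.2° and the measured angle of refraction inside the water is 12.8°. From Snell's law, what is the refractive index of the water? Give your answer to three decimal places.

n = sin θ_i / sin θ_r = sin 17.2° / sin 12.8° = 0.2957 / 0.2215 = 1.3347.

1.335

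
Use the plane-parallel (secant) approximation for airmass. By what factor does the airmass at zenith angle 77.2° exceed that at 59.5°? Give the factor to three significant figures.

X(77.2°)/X(59.5°) = sec 77.2° / sec 59.5° = cos 59.5° / cos 77.2° = 0.5075/0.2215 = 2.2909.

2.29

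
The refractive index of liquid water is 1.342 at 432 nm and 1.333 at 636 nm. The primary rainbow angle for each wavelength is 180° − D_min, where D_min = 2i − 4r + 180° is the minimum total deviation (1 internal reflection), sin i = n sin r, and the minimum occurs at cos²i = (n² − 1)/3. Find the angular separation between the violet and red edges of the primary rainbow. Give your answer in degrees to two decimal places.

1.29°

At 432 nm (n = 1.342): cos²i = 0.26699 → i = 58.888°, r = 39.641°, D_min = 139.213°, rainbow angle = 40.787°.
At 636 nm (n = 1.333): cos²i = 0.25896 → i = 59.410°, r = 40.225°, D_min = 137.922°, rainbow angle = 42.078°.
Angular width = |40.787° − 42.078°| = 1.291°.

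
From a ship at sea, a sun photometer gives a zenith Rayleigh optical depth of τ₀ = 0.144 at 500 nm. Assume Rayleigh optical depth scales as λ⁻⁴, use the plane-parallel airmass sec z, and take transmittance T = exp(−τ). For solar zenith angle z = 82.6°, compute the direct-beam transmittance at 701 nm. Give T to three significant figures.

0.749

sec 82.6° = 7.7642.
τ = 0.144 × (500/701)⁴ × 7.7642 = 0.144 × 0.2588 × 7.7642 = 0.2894.
T = exp(−0.2894) = 0.7487.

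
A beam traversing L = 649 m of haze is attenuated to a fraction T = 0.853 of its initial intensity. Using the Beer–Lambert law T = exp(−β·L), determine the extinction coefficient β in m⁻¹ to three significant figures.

0.000245 m⁻¹

Beer–Lambert: T = exp(−βL) ⇒ β = −ln(T)/L = −ln(0.853)/649 = 0.1590/649 = 0.000245 m⁻¹.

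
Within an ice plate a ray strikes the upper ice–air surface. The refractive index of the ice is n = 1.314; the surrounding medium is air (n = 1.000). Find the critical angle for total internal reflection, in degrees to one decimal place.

sin θ_c = n_air / n = 1.000 / 1.314 = 0.7610.
θ_c = arcsin(0.7610) = 49.56°.

49.6°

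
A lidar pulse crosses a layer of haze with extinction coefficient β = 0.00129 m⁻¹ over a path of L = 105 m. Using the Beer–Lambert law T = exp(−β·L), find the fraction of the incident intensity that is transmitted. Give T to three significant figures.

τ = β·L = 0.00129 × 105 = 0.1354.
T = exp(−0.1354) = 0.8733.

0.873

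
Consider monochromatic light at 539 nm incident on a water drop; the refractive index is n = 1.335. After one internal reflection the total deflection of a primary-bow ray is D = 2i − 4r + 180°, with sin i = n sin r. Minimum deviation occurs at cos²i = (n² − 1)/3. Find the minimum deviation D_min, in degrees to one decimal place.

cos²i = (1.78222 − 1)/3 = 0.26074; i = arccos(0.51063) = 59.294°.
sin r = sin 59.294°/1.335 = 0.64405; r = 40.094°.
D_min = 2·59.294° − 4·40.094° + 180° = 138.212°.

138.2°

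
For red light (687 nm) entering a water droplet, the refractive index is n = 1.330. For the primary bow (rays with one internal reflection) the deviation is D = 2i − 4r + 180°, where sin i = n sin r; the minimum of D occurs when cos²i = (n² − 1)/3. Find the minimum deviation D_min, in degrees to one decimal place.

137.5°

cos²i = (1.76890 − 1)/3 = 0.25630; i = arccos(0.50626) = 59.585°.
sin r = sin 59.585°/1.330 = 0.64841; r = 40.422°.
D_min = 2·59.585° − 4·40.422° + 180° = 137.484°.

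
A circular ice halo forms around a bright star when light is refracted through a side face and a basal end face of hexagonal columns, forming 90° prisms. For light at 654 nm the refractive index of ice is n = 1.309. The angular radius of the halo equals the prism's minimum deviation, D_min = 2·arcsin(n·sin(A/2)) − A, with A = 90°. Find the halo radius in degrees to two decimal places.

45.52°

n·sin(A/2) = 1.309 × sin 45° = 1.309 × 0.7071 = 0.9256.
D_min = 2·arcsin(0.9256) − 90° = 2 × 67.759° − 90° = 45.519°.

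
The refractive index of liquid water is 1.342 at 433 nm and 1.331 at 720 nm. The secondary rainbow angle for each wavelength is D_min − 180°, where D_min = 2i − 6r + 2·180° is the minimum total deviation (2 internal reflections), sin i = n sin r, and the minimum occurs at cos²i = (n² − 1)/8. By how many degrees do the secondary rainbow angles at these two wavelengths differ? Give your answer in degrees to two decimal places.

At 433 nm (n = 1.342): cos²i = 0.10012 → i = 71.554°, r = 44.981°, D_min = 233.222°, rainbow angle = 53.222°.
At 720 nm (n = 1.331): cos²i = 0.09645 → i = 71.907°, r = 45.575°, D_min = 230.365°, rainbow angle = 50.365°.
Angular width = |53.222° − 50.365°| = 2.857°.

2.86°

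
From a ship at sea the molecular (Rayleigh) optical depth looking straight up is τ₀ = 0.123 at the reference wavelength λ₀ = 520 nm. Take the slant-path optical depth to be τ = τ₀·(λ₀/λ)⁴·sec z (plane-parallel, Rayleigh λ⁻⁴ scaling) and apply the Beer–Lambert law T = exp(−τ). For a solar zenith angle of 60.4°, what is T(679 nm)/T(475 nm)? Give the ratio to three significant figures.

Airmass: sec 60.4° = 2.0245.
τ(679 nm) = 0.123 × (520/679)⁴ × 2.0245 = 0.123 × 0.3440 × 2.0245 = 0.0857.
τ(475 nm) = 0.123 × (520/475)⁴ × 2.0245 = 0.123 × 1.4363 × 2.0245 = 0.3577.
T(679)/T(475) = exp(τ_B − τ_A) = exp(0.2720) = 1.3126.

1.31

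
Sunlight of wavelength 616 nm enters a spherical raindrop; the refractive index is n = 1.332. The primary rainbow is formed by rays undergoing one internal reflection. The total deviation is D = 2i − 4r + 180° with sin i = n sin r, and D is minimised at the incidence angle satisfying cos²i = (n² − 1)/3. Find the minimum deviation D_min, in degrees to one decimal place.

137.8°

cos²i = (1.77422 − 1)/3 = 0.25807; i = arccos(0.50801) = 59.469°.
sin r = sin 59.469°/1.332 = 0.64666; r = 40.290°.
D_min = 2·59.469° − 4·40.290° + 180° = 137.776°.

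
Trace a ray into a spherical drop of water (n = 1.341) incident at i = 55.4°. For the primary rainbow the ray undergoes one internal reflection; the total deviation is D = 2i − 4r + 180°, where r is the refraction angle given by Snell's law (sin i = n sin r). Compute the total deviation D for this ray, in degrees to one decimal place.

139.3°

sin r = sin 55.4° / 1.341 = 0.8231/1.341 = 0.6138; r = 37.87°.
D = 2·55.4° − 4·37.87° + 180° = 110.80° − 151.47° + 180° = 139.33°.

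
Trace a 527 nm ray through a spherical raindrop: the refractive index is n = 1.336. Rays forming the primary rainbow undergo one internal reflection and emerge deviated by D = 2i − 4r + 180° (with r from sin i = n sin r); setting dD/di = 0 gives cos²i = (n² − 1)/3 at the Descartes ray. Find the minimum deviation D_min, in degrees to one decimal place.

cos²i = (1.78490 − 1)/3 = 0.26163; i = arccos(0.51150) = 59.236°.
sin r = sin 59.236°/1.336 = 0.64318; r = 40.029°.
D_min = 2·59.236° − 4·40.029° + 180° = 138.356°.

138.4°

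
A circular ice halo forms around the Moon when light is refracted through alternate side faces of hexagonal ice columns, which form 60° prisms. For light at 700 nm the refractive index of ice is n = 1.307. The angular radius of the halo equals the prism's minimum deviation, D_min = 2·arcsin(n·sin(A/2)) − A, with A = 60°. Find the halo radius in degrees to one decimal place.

21.6°

n·sin(A/2) = 1.307 × sin 30° = 1.307 × 0.5000 = 0.6535.
D_min = 2·arcsin(0.6535) − 60° = 2 × 40.806° − 60° = 21.612°.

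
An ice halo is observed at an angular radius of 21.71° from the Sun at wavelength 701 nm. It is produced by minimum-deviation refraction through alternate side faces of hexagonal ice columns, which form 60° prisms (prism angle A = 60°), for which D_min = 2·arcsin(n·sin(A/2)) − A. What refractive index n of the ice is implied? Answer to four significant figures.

Rearranging: n = sin((D_min + A)/2) / sin(A/2).
(D_min + A)/2 = (21.71° + 60°)/2 = 40.855°.
n = sin 40.855° / sin 30° = 0.6541 / 0.5000 = 1.3083.

1.308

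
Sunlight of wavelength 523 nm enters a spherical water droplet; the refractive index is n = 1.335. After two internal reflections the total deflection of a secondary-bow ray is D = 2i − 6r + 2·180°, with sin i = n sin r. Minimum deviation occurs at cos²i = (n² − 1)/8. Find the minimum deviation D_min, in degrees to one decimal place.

cos²i = (1.78222 − 1)/8 = 0.09778; i = arccos(0.31269) = 71.778°.
sin r = sin 71.778°/1.335 = 0.71150; r = 45.357°.
D_min = 2·71.778° − 6·45.357° + 360° = 231.414°.

231.4°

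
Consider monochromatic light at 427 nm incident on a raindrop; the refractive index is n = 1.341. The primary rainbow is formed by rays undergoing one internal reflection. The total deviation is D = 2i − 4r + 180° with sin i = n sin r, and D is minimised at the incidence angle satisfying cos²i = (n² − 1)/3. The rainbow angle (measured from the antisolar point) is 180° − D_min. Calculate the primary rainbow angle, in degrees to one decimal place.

cos²i = (1.79828 − 1)/3 = 0.26609; i = arccos(0.51584) = 58.946°.
sin r = sin 58.946°/1.341 = 0.63884; r = 39.705°.
D_min = 2·58.946° − 4·39.705° + 180° = 139.071°.
Rainbow angle = 180° − D_min = 40.929°.

40.9°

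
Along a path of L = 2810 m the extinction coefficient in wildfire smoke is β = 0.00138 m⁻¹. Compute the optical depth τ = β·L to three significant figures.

3.88

τ = β·L = 0.00138 × 2810 = 3.8778.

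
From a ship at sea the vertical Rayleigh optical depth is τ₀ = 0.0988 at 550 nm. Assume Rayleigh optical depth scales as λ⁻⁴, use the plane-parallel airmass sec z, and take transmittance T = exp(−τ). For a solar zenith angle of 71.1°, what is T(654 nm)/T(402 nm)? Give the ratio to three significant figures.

2.50

Airmass: sec 71.1° = 3.0872.
τ(654 nm) = 0.0988 × (550/654)⁴ × 3.0872 = 0.0988 × 0.5002 × 3.0872 = 0.1526.
τ(402 nm) = 0.0988 × (550/402)⁴ × 3.0872 = 0.0988 × 3.5039 × 3.0872 = 1.0687.
T(654)/T(402) = exp(τ_B − τ_A) = exp(0.9162) = 2.4997.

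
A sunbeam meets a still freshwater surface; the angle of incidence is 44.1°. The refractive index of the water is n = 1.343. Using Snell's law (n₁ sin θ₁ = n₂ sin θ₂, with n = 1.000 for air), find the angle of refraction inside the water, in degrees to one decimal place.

Snell: sin θ_r = sin θ_i / n = sin 44.1° / 1.343 = 0.6959 / 1.343 = 0.5182.
θ_r = arcsin(0.5182) = 31.21°.

31.2°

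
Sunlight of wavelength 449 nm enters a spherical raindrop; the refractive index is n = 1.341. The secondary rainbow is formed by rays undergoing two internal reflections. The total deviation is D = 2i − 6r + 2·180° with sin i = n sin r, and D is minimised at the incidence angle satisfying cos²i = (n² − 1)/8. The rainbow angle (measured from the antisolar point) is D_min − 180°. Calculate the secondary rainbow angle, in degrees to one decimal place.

53.0°

cos²i = (1.79828 − 1)/8 = 0.09979; i = arccos(0.31589) = 71.586°.
sin r = sin 71.586°/1.341 = 0.70753; r = 45.034°.
D_min = 2·71.586° − 6·45.034° + 360° = 232.966°.
Rainbow angle = D_min − 180° = 52.966°.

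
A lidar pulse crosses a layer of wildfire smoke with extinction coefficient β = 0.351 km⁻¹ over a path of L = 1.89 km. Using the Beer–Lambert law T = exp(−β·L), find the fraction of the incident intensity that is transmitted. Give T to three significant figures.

τ = β·L = 0.351 × 1.89 = 0.6634.
T = exp(−0.6634) = 0.5151.

0.515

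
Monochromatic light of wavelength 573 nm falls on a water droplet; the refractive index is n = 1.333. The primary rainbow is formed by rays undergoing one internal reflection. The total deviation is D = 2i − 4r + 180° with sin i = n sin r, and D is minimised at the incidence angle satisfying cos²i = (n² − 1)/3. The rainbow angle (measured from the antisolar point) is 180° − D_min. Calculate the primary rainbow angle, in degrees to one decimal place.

cos²i = (1.77689 − 1)/3 = 0.25896; i = arccos(0.50888) = 59.410°.
sin r = sin 59.410°/1.333 = 0.64579; r = 40.225°.
D_min = 2·59.410° − 4·40.225° + 180° = 137.922°.
Rainbow angle = 180° − D_min = 42.078°.

42.1°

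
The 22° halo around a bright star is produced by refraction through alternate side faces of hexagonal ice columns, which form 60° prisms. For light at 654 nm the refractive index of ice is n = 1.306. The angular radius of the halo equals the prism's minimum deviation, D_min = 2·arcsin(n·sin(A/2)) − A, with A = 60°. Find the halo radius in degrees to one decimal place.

21.5°

n·sin(A/2) = 1.306 × sin 30° = 1.306 × 0.5000 = 0.6530.
D_min = 2·arcsin(0.6530) − 60° = 2 × 40.768° − 60° = 21.536°.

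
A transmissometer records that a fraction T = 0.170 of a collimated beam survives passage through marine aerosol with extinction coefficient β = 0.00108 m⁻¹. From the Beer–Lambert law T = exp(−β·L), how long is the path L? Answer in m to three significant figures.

1640 m

Beer–Lambert: T = exp(−βL) ⇒ L = −ln(T)/β = −ln(0.170)/0.00108 = 1.7720/0.00108 = 1641 m.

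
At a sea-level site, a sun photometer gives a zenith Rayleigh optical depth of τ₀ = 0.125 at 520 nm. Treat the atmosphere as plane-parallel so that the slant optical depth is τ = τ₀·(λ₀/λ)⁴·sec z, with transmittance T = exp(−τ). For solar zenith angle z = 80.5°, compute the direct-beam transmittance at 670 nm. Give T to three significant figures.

sec 80.5° = 6.0589.
τ = 0.125 × (520/670)⁴ × 6.0589 = 0.125 × 0.3628 × 6.0589 = 0.2748.
T = exp(−0.2748) = 0.7597.

0.760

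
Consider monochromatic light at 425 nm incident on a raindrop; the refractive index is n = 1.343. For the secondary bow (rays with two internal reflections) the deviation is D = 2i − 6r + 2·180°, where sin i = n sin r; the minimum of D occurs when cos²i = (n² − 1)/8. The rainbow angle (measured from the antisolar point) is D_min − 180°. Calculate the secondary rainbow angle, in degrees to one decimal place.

53.5°

cos²i = (1.80365 − 1)/8 = 0.10046; i = arccos(0.31695) = 71.522°.
sin r = sin 71.522°/1.343 = 0.70621; r = 44.928°.
D_min = 2·71.522° − 6·44.928° + 360° = 233.478°.
Rainbow angle = D_min − 180° = 53.478°.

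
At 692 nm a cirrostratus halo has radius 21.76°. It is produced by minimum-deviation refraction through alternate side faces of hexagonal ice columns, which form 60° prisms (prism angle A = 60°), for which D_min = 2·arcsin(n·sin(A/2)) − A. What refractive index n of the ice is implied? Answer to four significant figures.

Rearranging: n = sin((D_min + A)/2) / sin(A/2).
(D_min + A)/2 = (21.76° + 60°)/2 = 40.880°.
n = sin 40.880° / sin 30° = 0.6545 / 0.5000 = 1.3090.

1.309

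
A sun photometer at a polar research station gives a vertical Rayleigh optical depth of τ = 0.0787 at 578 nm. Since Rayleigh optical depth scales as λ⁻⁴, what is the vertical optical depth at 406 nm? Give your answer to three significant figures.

0.323

τ(406 nm) = τ(578 nm) × (578/406)⁴ = 0.0787 × (1.4236)⁴ = 0.0787 × 4.1078 = 0.3233.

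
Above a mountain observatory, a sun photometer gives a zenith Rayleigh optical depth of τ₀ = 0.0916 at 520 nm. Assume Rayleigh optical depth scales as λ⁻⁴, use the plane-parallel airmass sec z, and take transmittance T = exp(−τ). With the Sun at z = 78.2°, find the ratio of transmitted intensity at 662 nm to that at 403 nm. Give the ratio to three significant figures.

Airmass: sec 78.2° = 4.8901.
τ(662 nm) = 0.0916 × (520/662)⁴ × 4.8901 = 0.0916 × 0.3807 × 4.8901 = 0.1705.
τ(403 nm) = 0.0916 × (520/403)⁴ × 4.8901 = 0.0916 × 2.7720 × 4.8901 = 1.2417.
T(662)/T(403) = exp(τ_B − τ_A) = exp(1.0711) = 2.9187.

2.92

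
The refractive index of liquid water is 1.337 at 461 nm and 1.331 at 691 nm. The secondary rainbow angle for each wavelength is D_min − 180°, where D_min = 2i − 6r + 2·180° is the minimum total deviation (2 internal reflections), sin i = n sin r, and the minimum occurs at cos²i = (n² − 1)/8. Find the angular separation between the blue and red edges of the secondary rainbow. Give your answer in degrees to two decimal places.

1.57°

At 461 nm (n = 1.337): cos²i = 0.09845 → i = 71.714°, r = 45.249°, D_min = 231.934°, rainbow angle = 51.934°.
At 691 nm (n = 1.331): cos²i = 0.09645 → i = 71.907°, r = 45.575°, D_min = 230.365°, rainbow angle = 50.365°.
Angular width = |51.934° − 50.365°| = 1.569°.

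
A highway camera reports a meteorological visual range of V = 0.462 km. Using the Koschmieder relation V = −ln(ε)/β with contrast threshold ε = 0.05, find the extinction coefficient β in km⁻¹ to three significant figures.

6.48 km⁻¹

β = −ln(0.05) / V = 2.996 / 0.462 = 6.4843 km⁻¹.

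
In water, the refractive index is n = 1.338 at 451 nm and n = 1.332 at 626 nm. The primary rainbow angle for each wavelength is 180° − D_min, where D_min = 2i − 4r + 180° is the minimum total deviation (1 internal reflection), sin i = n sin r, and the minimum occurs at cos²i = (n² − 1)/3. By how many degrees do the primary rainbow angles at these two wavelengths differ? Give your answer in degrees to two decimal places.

At 451 nm (n = 1.338): cos²i = 0.26341 → i = 59.120°, r = 39.899°, D_min = 138.643°, rainbow angle = 41.357°.
At 626 nm (n = 1.332): cos²i = 0.25807 → i = 59.469°, r = 40.290°, D_min = 137.776°, rainbow angle = 42.224°.
Angular width = |41.357° − 42.224°| = 0.867°.

0.87°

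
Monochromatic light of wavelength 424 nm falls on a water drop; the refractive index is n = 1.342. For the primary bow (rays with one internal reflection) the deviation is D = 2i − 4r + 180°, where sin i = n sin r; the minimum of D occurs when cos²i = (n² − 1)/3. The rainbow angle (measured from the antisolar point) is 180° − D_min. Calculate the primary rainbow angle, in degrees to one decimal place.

40.8°

cos²i = (1.80096 − 1)/3 = 0.26699; i = arccos(0.51671) = 58.888°.
sin r = sin 58.888°/1.342 = 0.63797; r = 39.641°.
D_min = 2·58.888° − 4·39.641° + 180° = 139.213°.
Rainbow angle = 180° − D_min = 40.787°.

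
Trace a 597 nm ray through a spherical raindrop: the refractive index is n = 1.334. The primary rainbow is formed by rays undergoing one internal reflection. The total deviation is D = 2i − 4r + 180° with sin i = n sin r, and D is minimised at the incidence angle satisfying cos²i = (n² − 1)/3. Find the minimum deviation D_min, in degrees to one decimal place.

cos²i = (1.77956 − 1)/3 = 0.25985; i = arccos(0.50976) = 59.352°.
sin r = sin 59.352°/1.334 = 0.64492; r = 40.159°.
D_min = 2·59.352° − 4·40.159° + 180° = 138.067°.

138.1°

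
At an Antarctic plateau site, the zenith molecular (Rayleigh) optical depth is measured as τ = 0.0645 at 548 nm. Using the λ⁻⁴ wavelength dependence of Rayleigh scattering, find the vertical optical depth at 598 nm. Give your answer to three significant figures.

0.0455

τ(598 nm) = τ(548 nm) × (548/598)⁴ = 0.0645 × (0.9164)⁴ = 0.0645 × 0.7052 = 0.0455.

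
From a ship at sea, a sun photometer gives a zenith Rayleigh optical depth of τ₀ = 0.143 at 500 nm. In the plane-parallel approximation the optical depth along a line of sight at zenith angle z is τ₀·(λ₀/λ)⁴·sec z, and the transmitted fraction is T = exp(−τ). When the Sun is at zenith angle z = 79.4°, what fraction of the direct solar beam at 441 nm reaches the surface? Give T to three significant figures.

0.277

sec 79.4° = 5.4362.
τ = 0.143 × (500/441)⁴ × 5.4362 = 0.143 × 1.6524 × 5.4362 = 1.2846.
T = exp(−1.2846) = 0.2768.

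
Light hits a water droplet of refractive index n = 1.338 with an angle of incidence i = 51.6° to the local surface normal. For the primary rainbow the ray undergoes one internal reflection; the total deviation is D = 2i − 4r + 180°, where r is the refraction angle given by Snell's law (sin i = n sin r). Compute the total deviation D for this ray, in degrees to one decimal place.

sin r = sin 51.6° / 1.338 = 0.7837/1.338 = 0.5857; r = 35.85°.
D = 2·51.6° − 4·35.85° + 180° = 103.20° − 143.42° + 180° = 139.78°.

139.8°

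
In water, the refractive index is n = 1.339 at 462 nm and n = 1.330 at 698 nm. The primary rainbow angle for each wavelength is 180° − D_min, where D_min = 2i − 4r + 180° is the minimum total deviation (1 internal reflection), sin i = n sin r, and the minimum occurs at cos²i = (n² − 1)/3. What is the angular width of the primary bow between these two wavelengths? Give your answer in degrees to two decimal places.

At 462 nm (n = 1.339): cos²i = 0.26431 → i = 59.062°, r = 39.834°, D_min = 138.786°, rainbow angle = 41.214°.
At 698 nm (n = 1.330): cos²i = 0.25630 → i = 59.585°, r = 40.422°, D_min = 137.484°, rainbow angle = 42.516°.
Angular width = |41.214° − 42.516°| = 1.303°.

1.30°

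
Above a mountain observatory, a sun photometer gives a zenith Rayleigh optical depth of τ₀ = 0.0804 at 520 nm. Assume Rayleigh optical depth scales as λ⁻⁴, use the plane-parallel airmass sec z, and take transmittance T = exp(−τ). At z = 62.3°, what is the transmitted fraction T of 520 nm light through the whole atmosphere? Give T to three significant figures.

sec 62.3° = 2.1513.
τ = 0.0804 × (520/520)⁴ × 2.1513 = 0.0804 × 1.0000 × 2.1513 = 0.1730.
T = exp(−0.1730) = 0.8412.

0.841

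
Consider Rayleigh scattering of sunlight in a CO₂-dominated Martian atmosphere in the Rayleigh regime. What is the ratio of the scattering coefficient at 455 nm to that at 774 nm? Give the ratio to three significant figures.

8.37

Rayleigh scattering ∝ λ⁻⁴, so the ratio of coefficients is the inverse fourth power of the wavelength ratio.
σ(455)/σ(774) = (774/455)⁴ = (1.7011)⁴ = 8.374.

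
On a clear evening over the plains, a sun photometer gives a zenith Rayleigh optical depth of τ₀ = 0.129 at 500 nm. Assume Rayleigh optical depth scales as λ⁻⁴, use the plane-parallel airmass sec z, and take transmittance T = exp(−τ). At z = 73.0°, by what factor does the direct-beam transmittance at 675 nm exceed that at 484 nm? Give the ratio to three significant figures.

1.45

Airmass: sec 73.0° = 3.4203.
τ(675 nm) = 0.129 × (500/675)⁴ × 3.4203 = 0.129 × 0.3011 × 3.4203 = 0.1328.
τ(484 nm) = 0.129 × (500/484)⁴ × 3.4203 = 0.129 × 1.1389 × 3.4203 = 0.5025.
T(675)/T(484) = exp(τ_B − τ_A) = exp(0.3697) = 1.4473.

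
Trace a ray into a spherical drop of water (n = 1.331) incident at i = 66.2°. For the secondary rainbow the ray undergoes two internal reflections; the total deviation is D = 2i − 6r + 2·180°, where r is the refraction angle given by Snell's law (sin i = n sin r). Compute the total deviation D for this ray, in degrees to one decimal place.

231.8°

sin r = sin 66.2° / 1.331 = 0.9150/1.331 = 0.6874; r = 43.43°.
D = 2·66.2° − 6·43.43° + 2·180° = 132.40° − 260.56° + 360° = 231.84°.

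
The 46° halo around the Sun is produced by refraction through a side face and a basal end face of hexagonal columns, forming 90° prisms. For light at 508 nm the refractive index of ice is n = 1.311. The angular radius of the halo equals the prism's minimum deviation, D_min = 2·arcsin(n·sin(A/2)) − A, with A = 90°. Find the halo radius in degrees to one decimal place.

45.9°

n·sin(A/2) = 1.311 × sin 45° = 1.311 × 0.7071 = 0.9270.
D_min = 2·arcsin(0.9270) − 90° = 2 × 67.974° − 90° = 45.949°.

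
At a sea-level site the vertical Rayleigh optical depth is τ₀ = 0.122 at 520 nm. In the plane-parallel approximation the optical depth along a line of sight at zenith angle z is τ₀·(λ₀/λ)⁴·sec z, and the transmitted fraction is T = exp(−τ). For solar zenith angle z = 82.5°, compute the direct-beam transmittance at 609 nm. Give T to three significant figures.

sec 82.5° = 7.6613.
τ = 0.122 × (520/609)⁴ × 7.6613 = 0.122 × 0.5316 × 7.6613 = 0.4968.
T = exp(−0.4968) = 0.6085.

0.608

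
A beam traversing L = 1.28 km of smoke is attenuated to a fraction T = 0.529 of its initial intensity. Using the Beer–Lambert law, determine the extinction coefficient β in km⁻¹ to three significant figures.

0.497 km⁻¹

Beer–Lambert: T = exp(−βL) ⇒ β = −ln(T)/L = −ln(0.529)/1.28 = 0.6368/1.28 = 0.4975 km⁻¹.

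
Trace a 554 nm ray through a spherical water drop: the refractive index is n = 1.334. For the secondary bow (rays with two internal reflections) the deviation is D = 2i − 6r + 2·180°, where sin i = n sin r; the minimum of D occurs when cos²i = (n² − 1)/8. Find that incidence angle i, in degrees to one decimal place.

71.8°

cos²i = (1.334² − 1)/8 = (1.77956 − 1)/8 = 0.09744.
cos i = 0.31216, so i = 71.810°.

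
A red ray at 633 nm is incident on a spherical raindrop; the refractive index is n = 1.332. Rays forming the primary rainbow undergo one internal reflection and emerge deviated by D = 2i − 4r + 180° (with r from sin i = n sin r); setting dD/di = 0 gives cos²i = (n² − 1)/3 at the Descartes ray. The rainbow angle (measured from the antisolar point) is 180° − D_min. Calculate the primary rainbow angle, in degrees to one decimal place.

cos²i = (1.77422 − 1)/3 = 0.25807; i = arccos(0.50801) = 59.469°.
sin r = sin 59.469°/1.332 = 0.64666; r = 40.290°.
D_min = 2·59.469° − 4·40.290° + 180° = 137.776°.
Rainbow angle = 180° − D_min = 42.224°.

42.2°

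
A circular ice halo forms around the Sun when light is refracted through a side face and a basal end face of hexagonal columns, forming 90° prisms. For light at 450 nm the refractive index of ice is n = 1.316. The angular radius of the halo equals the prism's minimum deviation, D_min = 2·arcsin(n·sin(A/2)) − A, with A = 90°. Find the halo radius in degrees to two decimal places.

47.04°

n·sin(A/2) = 1.316 × sin 45° = 1.316 × 0.7071 = 0.9306.
D_min = 2·arcsin(0.9306) − 90° = 2 × 68.521° − 90° = 47.042°.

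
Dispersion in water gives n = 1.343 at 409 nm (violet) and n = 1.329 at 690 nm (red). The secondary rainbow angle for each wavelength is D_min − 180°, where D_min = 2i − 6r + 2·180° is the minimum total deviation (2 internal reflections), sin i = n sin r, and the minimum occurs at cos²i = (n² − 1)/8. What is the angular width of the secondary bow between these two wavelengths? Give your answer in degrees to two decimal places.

3.64°

At 409 nm (n = 1.343): cos²i = 0.10046 → i = 71.522°, r = 44.928°, D_min = 233.478°, rainbow angle = 53.478°.
At 690 nm (n = 1.329): cos²i = 0.09578 → i = 71.972°, r = 45.685°, D_min = 229.837°, rainbow angle = 49.837°.
Angular width = |53.478° − 49.837°| = 3.641°.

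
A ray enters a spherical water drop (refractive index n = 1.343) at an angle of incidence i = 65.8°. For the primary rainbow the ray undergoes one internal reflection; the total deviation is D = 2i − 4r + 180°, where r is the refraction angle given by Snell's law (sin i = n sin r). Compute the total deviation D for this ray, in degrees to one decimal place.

sin r = sin 65.8° / 1.343 = 0.9121/1.343 = 0.6792; r = 42.78°.
D = 2·65.8° − 4·42.78° + 180° = 131.60° − 171.11° + 180° = 140.49°.

140.5°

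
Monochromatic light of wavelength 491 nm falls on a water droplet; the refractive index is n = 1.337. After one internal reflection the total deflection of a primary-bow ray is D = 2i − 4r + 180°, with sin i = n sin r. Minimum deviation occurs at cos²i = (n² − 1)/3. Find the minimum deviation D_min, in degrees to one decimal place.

138.5°

cos²i = (1.78757 − 1)/3 = 0.26252; i = arccos(0.51237) = 59.178°.
sin r = sin 59.178°/1.337 = 0.64231; r = 39.964°.
D_min = 2·59.178° − 4·39.964° + 180° = 138.500°.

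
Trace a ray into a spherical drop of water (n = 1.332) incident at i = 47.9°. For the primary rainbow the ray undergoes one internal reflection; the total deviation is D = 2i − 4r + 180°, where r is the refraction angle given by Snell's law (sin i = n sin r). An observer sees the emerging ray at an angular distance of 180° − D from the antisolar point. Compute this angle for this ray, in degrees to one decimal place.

sin r = sin 47.9° / 1.332 = 0.7420/1.332 = 0.5570; r = 33.85°.
D = 2·47.9° − 4·33.85° + 180° = 95.80° − 135.41° + 180° = 140.39°.
Angle from antisolar point = 180° − D = 39.61°.

39.6°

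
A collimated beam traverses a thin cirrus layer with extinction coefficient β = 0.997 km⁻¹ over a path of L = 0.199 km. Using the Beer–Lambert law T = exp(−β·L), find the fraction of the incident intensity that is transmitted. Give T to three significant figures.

0.820

τ = β·L = 0.997 × 0.199 = 0.1984.
T = exp(−0.1984) = 0.8200.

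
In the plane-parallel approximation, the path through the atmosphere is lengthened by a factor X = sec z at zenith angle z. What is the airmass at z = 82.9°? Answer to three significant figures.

8.09

X = sec z = 1/cos 82.9° = 1/0.1236 = 8.0905.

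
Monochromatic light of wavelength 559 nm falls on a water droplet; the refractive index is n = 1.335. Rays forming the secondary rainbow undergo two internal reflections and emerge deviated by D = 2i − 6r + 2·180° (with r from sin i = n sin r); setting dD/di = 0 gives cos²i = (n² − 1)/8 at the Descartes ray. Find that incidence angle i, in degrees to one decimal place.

71.8°

cos²i = (1.335² − 1)/8 = (1.78222 − 1)/8 = 0.09778.
cos i = 0.31269, so i = 71.778°.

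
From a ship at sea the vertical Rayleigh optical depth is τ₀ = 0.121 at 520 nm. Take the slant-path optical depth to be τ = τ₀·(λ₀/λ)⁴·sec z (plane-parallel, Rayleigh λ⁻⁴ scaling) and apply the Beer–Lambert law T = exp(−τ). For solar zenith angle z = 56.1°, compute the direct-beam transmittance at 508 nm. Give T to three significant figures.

sec 56.1° = 1.7929.
τ = 0.121 × (520/508)⁴ × 1.7929 = 0.121 × 1.0979 × 1.7929 = 0.2382.
T = exp(−0.2382) = 0.7881.

0.788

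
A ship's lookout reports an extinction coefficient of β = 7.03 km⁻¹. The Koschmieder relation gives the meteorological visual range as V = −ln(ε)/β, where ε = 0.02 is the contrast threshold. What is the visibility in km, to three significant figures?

V = −ln(0.02) / 7.03 = 3.912 / 7.03 = 0.5565 km.

0.556 km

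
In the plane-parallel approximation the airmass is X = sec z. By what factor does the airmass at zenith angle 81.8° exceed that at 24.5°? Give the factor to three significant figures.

6.38

X(81.8°)/X(24.5°) = sec 81.8° / sec 24.5° = cos 24.5° / cos 81.8° = 0.9100/0.1426 = 6.3799.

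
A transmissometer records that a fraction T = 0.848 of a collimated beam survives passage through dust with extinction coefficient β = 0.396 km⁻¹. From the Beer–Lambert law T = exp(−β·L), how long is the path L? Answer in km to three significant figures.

Beer–Lambert: T = exp(−βL) ⇒ L = −ln(T)/β = −ln(0.848)/0.396 = 0.1649/0.396 = 0.4164 km.

0.416 km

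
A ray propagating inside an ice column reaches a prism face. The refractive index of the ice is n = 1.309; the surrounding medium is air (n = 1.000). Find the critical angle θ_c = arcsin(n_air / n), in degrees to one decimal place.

sin θ_c = n_air / n = 1.000 / 1.309 = 0.7639.
θ_c = arcsin(0.7639) = 49.81°.

49.8°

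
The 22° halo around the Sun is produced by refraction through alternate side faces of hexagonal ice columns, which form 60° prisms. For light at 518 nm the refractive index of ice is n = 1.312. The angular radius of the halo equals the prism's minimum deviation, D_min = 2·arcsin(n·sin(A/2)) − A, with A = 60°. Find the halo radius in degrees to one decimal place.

22.0°

n·sin(A/2) = 1.312 × sin 30° = 1.312 × 0.5000 = 0.6560.
D_min = 2·arcsin(0.6560) − 60° = 2 × 40.996° − 60° = 21.991°.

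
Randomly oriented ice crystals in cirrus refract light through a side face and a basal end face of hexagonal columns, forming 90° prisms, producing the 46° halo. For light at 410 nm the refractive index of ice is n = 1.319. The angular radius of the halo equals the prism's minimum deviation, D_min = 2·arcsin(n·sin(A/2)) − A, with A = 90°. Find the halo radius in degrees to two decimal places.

47.71°

n·sin(A/2) = 1.319 × sin 45° = 1.319 × 0.7071 = 0.9327.
D_min = 2·arcsin(0.9327) − 90° = 2 × 68.856° − 90° = 47.711°.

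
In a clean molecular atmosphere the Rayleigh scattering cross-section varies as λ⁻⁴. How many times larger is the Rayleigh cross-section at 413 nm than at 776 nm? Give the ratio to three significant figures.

Rayleigh scattering ∝ λ⁻⁴, so the ratio of coefficients is the inverse fourth power of the wavelength ratio.
σ(413)/σ(776) = (776/413)⁴ = (1.8789)⁴ = 12.46.

12.5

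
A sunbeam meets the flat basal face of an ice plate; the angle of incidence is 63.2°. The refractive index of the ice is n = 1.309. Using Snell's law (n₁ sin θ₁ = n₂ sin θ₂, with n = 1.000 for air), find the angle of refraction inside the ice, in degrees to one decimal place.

43.0°

Snell: sin θ_r = sin θ_i / n = sin 63.2° / 1.309 = 0.8926 / 1.309 = 0.6819.
θ_r = arcsin(0.6819) = 42.99°.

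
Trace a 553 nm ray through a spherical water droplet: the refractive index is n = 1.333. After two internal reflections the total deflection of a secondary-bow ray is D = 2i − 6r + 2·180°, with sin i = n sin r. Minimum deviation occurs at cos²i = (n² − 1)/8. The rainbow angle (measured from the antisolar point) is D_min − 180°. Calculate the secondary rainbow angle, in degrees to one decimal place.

50.9°

cos²i = (1.77689 − 1)/8 = 0.09711; i = arccos(0.31163) = 71.843°.
sin r = sin 71.843°/1.333 = 0.71283; r = 45.466°.
D_min = 2·71.843° − 6·45.466° + 360° = 230.891°.
Rainbow angle = D_min − 180° = 50.891°.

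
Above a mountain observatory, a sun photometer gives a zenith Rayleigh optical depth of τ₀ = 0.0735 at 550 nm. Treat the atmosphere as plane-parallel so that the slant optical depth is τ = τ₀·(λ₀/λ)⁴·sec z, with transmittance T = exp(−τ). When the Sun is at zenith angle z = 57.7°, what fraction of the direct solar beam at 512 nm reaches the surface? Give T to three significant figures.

sec 57.7° = 1.8714.
τ = 0.0735 × (550/512)⁴ × 1.8714 = 0.0735 × 1.3316 × 1.8714 = 0.1832.
T = exp(−0.1832) = 0.8326.

0.833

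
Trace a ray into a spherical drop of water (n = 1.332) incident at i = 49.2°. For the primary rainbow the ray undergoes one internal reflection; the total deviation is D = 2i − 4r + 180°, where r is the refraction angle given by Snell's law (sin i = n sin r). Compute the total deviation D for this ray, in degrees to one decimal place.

sin r = sin 49.2° / 1.332 = 0.7570/1.332 = 0.5683; r = 34.63°.
D = 2·49.2° − 4·34.63° + 180° = 98.40° − 138.53° + 180° = 139.87°.

139.9°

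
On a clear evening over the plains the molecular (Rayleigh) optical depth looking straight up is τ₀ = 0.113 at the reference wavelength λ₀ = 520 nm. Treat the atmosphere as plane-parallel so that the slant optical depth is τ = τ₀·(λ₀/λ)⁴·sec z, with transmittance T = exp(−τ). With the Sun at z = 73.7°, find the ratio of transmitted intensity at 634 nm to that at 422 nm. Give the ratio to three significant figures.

2.11

Airmass: sec 73.7° = 3.5629.
τ(634 nm) = 0.113 × (520/634)⁴ × 3.5629 = 0.113 × 0.4525 × 3.5629 = 0.1822.
τ(422 nm) = 0.113 × (520/422)⁴ × 3.5629 = 0.113 × 2.3055 × 3.5629 = 0.9282.
T(634)/T(422) = exp(τ_B − τ_A) = exp(0.7460) = 2.1086.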